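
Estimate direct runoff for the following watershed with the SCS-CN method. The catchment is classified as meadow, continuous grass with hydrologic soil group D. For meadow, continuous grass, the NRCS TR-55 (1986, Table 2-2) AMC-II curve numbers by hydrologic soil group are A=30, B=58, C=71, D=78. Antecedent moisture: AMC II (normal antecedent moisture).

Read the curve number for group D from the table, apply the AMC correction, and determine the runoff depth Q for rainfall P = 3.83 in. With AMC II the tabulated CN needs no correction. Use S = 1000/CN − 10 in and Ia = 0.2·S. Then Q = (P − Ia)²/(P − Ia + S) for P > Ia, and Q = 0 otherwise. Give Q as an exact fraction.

NRCS table: meadow, continuous grass, soil group D → CN(II) = 78
AMC II — tabulated CN = 78 applies directly.
S = 1000/78 − 10 = 110/39 in ≈ 2.821 in
Ia = 0.2S: 0.2·2.821 = 0.564 in (exactly 22/39)
P − Ia = 3.830 − 0.564 = 12737/3900 ≈ 3.266 in (> 0, runoff occurs)
Q = (12737/3900)²/((12737/3900) + 110/39) = (162231169/15210000)/(23737/3900) = 162231169/92574300 in ≈ 1.752 in

Q = 162231169/92574300 in ≈ 1.752 in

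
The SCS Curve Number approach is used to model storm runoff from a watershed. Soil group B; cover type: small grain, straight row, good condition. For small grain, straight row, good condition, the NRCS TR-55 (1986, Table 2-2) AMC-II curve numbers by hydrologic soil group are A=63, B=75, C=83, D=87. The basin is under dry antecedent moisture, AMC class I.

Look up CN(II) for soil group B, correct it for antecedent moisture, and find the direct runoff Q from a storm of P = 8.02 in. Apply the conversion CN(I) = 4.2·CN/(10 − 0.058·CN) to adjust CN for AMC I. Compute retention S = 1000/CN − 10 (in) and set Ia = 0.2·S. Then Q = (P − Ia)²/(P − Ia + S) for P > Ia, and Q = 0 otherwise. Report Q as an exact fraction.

NRCS table: small grain, straight row, good condition, soil group B → CN(II) = 75
Adjust CN=75 to AMC I: 4.2·75/(10 − 0.058·75) → 315 ÷ (113/20) = 6300/113 ≈ 55.752
Max retention: S = 1000/(6300/113) − 10 = 500/63 in (≈ 7.937 in)
Ia = 0.2S: 0.2·7.937 = 1.587 in (exactly 100/63)
Excess rainfall: 8.020 − 1.587 = 6.433 in; P > Ia so Q > 0
Runoff Q = (P−Ia)²/(P−Ia+S) = (6.433)²/(6.433+7.937) = 410589169/142578450 ≈ 2.880 in

Q = 410589169/142578450 in ≈ 2.880 in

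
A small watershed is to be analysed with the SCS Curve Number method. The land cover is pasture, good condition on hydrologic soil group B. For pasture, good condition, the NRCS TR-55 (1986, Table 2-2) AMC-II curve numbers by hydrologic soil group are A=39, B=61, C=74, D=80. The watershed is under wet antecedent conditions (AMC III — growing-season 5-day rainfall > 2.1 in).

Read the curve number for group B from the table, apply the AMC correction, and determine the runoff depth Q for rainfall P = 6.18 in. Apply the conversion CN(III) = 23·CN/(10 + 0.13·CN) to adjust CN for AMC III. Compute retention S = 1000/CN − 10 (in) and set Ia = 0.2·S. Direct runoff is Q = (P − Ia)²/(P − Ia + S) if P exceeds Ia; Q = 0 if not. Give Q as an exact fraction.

Q = 17294617081/4595035450 in ≈ 3.764 in

NRCS table: pasture, good condition, soil group B → CN(II) = 61
CN(III) from CN(II)=61: (23·61)/(10 + 0.13·61) = 140300/1793 ≈ 78.249
S = 1000/(140300/1793) − 10 = 3900/1403 in ≈ 2.780 in
Ia = 0.2·(3900/1403) = 780/1403 in ≈ 0.556 in
P − Ia = 6.180 − 0.556 = 394527/70150 ≈ 5.624 in (> 0, runoff occurs)
Q = (394527/70150)²/((394527/70150) + 3900/1403) = (155651553729/4921022500)/(589527/70150) = 17294617081/4595035450 in ≈ 3.764 in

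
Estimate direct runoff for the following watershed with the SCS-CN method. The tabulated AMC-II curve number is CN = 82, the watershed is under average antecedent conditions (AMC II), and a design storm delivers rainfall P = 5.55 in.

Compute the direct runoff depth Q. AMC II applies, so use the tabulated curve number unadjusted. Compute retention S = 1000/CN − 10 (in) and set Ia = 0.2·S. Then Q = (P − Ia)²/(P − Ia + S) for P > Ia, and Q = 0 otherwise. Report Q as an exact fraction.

Q = 5854827/1637540 in ≈ 3.575 in

AMC II — tabulated CN = 82 applies directly.
Max retention: S = 1000/82 − 10 = 90/41 in (≈ 2.195 in)
Ia = 0.2S: 0.2·2.195 = 0.439 in (exactly 18/41)
Excess rainfall: 5.550 − 0.439 = 5.111 in; P > Ia so Q > 0
Q: (4191/820)² ÷ (5991/820) = 5854827/1637540 in (≈ 3.575 in)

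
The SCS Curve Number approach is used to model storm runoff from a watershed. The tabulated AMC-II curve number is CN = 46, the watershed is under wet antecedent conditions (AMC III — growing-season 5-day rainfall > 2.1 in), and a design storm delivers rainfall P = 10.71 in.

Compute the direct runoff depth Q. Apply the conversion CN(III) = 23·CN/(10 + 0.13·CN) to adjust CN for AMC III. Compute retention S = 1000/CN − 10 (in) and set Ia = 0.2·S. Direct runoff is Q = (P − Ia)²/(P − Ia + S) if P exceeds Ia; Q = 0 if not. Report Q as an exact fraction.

Q = 29190747609/4599707900 in ≈ 6.346 in

CN(III) from CN(II)=46: (23·46)/(10 + 0.13·46) = 52900/799 ≈ 66.208
Max retention: S = 1000/(52900/799) − 10 = 2700/529 in (≈ 5.104 in)
Ia = 0.2S: 0.2·5.104 = 1.021 in (exactly 540/529)
Since P=10.710 > Ia=1.021: effective rainfall P−Ia = 512559/52900 in
Q = (512559/52900)²/((512559/52900) + 2700/529) = (262716728481/2798410000)/(782559/52900) = 29190747609/4599707900 in ≈ 6.346 in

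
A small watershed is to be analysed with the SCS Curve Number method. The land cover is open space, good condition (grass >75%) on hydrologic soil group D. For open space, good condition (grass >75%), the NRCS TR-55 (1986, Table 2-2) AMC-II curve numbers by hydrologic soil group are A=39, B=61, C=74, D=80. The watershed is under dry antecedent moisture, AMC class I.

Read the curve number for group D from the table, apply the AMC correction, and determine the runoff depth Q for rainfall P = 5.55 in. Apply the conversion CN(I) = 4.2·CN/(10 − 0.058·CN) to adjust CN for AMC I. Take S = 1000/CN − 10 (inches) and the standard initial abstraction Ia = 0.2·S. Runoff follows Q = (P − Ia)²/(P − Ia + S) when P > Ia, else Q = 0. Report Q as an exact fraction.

NRCS table: open space, good condition (grass >75%), soil group D → CN(II) = 80
Adjust CN=80 to AMC I: 4.2·80/(10 − 0.058·80) → 336 ÷ (134/25) = 4200/67 ≈ 62.687
S = 1000/(4200/67) − 10 = 125/21 in ≈ 5.952 in
Ia = 0.2S: 0.2·5.952 = 1.190 in (exactly 25/21)
P − Ia = 5.550 − 1.190 = 1831/420 ≈ 4.360 in (> 0, runoff occurs)
Q = (1831/420)²/((1831/420) + 125/21) = (3352561/176400)/(4331/420) = 3352561/1819020 in ≈ 1.843 in

Q = 3352561/1819020 in ≈ 1.843 in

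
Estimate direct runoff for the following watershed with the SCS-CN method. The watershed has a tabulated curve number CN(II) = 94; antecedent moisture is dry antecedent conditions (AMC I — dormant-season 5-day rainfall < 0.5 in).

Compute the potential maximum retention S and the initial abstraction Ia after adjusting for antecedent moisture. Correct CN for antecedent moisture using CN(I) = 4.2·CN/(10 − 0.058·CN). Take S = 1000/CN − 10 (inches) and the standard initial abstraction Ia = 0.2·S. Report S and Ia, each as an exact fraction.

CN(I) from CN(II)=94: (4.2·94)/(10 − 0.058·94) = 32900/379 ≈ 86.807
Max retention: S = 1000/(32900/379) − 10 = 500/329 in (≈ 1.520 in)
Initial abstraction Ia = S/5 = (500/329)/5 = 100/329 ≈ 0.304 in

S = 500/329 in ≈ 1.520 in; Ia = 100/329 in ≈ 0.304 in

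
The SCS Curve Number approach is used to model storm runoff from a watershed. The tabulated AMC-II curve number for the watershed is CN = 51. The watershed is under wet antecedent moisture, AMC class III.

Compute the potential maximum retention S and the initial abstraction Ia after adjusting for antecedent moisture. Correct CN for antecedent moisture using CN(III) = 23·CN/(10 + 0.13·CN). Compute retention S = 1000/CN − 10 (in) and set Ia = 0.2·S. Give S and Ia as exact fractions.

Wet (AMC III): CN(III) = 23·51/(10 + 0.13·51) = 1173/(1663/100) = 117300/1663 ≈ 70.535
Retention S: 1000/CN − 10 with CN=70.535 → S = 4900/1173 ≈ 4.177 in
Ia = 0.2S: 0.2·4.177 = 0.835 in (exactly 980/1173)

S = 4900/1173 in ≈ 4.177 in; Ia = 980/1173 in ≈ 0.835 in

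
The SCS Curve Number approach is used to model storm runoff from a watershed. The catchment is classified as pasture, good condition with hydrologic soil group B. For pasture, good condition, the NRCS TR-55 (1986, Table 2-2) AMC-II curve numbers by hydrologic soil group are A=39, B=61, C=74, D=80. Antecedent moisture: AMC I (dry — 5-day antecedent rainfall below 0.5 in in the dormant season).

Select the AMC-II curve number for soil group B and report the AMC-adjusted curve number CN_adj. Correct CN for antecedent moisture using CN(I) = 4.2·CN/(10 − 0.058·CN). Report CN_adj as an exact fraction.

CN_adj = 42700/1077 ≈ 39.647

NRCS table: pasture, good condition, soil group B → CN(II) = 61
CN(I) from CN(II)=61: (4.2·61)/(10 − 0.058·61) = 42700/1077 ≈ 39.647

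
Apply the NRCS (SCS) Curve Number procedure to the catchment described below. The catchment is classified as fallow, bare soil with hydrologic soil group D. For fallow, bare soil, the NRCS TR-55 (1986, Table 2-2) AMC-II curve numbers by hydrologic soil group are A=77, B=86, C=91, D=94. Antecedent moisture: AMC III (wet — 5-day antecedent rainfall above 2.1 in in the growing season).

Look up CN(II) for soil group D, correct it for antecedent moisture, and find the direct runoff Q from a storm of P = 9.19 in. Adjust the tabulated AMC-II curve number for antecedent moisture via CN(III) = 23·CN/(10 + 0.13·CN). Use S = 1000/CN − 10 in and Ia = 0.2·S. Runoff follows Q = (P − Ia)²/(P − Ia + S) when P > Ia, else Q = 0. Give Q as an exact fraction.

NRCS table: fallow, bare soil, soil group D → CN(II) = 94
Adjust CN=94 to AMC III: 23·94/(10 + 0.13·94) → 2162 ÷ (1111/50) = 108100/1111 ≈ 97.300
S = 1000/(108100/1111) − 10 = 300/1081 in ≈ 0.278 in
Ia = 0.2S: 0.2·0.278 = 0.056 in (exactly 60/1081)
Since P=9.190 > Ia=0.056: effective rainfall P−Ia = 987439/108100 in
Q: (987439/108100)² ÷ (1017439/108100) = 975035778721/109985155900 in (≈ 8.865 in)

Q = 975035778721/109985155900 in ≈ 8.865 in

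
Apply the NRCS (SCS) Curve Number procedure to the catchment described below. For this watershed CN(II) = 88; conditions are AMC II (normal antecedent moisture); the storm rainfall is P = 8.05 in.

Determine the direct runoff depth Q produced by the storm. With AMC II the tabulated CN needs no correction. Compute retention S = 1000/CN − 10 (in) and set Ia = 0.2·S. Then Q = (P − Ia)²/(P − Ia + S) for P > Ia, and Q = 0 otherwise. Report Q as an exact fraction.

Q = 2927521/442420 in ≈ 6.617 in

AMC II — tabulated CN = 88 applies directly.
S = 1000/88 − 10 = 15/11 in ≈ 1.364 in
Ia = 0.2S: 0.2·1.364 = 0.273 in (exactly 3/11)
Since P=8.050 > Ia=0.273: effective rainfall P−Ia = 1711/220 in
Runoff Q = (P−Ia)²/(P−Ia+S) = (7.777)²/(7.777+1.364) = 2927521/442420 ≈ 6.617 in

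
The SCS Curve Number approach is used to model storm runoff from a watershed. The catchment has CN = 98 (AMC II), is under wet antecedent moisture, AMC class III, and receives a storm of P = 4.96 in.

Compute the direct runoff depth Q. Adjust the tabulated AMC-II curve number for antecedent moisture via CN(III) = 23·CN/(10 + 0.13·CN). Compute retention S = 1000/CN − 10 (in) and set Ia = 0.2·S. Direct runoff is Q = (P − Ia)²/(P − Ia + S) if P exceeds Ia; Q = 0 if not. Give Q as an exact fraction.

Adjust CN=98 to AMC III: 23·98/(10 + 0.13·98) → 2254 ÷ (1137/50) = 112700/1137 ≈ 99.120
Max retention: S = 1000/(112700/1137) − 10 = 100/1127 in (≈ 0.089 in)
Ia = 0.2·(100/1127) = 20/1127 in ≈ 0.018 in
Excess rainfall: 4.960 − 0.018 = 4.942 in; P > Ia so Q > 0
Runoff Q = (P−Ia)²/(P−Ia+S) = (4.942)²/(4.942+0.089) = 4847501376/998437475 ≈ 4.855 in

Q = 4847501376/998437475 in ≈ 4.855 in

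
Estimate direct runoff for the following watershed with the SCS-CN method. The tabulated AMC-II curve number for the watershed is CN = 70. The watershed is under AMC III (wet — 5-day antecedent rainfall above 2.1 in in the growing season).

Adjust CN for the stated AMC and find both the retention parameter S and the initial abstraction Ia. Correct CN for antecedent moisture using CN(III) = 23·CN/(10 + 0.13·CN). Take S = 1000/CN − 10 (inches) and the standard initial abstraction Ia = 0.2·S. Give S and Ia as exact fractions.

S = 300/161 in ≈ 1.863 in; Ia = 60/161 in ≈ 0.373 in

Adjust CN=70 to AMC III: 23·70/(10 + 0.13·70) → 1610 ÷ (191/10) = 16100/191 ≈ 84.293
S = 1000/(16100/191) − 10 = 300/161 in ≈ 1.863 in
Initial abstraction Ia = S/5 = (300/161)/5 = 60/161 ≈ 0.373 in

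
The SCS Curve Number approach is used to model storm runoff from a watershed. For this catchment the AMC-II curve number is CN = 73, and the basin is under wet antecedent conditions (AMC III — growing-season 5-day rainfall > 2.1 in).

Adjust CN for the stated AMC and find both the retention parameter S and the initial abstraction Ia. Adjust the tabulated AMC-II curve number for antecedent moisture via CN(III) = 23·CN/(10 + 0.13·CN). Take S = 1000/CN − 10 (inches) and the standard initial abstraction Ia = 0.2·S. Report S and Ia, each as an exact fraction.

Adjust CN=73 to AMC III: 23·73/(10 + 0.13·73) → 1679 ÷ (1949/100) = 167900/1949 ≈ 86.147
S = 1000/(167900/1949) − 10 = 2700/1679 in ≈ 1.608 in
Ia = 0.2S: 0.2·1.608 = 0.322 in (exactly 540/1679)

S = 2700/1679 in ≈ 1.608 in; Ia = 540/1679 in ≈ 0.322 in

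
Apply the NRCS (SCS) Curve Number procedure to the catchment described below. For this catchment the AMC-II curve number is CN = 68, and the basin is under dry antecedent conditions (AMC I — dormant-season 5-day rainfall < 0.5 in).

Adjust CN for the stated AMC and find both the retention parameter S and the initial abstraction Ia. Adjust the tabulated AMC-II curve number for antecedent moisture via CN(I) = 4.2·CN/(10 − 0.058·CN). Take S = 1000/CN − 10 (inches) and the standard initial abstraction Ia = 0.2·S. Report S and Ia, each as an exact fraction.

S = 4000/357 in ≈ 11.204 in; Ia = 800/357 in ≈ 2.241 in

CN(I) from CN(II)=68: (4.2·68)/(10 − 0.058·68) = 35700/757 ≈ 47.160
S = 1000/(35700/757) − 10 = 4000/357 in ≈ 11.204 in
Ia = 0.2S: 0.2·11.204 = 2.241 in (exactly 800/357)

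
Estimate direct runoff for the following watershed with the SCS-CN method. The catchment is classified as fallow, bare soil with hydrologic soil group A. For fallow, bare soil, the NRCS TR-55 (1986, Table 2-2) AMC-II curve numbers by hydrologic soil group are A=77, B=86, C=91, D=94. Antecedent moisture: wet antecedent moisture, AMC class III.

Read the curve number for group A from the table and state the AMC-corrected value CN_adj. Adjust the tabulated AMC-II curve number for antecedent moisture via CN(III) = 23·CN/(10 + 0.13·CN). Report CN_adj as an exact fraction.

NRCS table: fallow, bare soil, soil group A → CN(II) = 77
CN(III) from CN(II)=77: (23·77)/(10 + 0.13·77) = 7700/87 ≈ 88.506

CN_adj = 7700/87 ≈ 88.506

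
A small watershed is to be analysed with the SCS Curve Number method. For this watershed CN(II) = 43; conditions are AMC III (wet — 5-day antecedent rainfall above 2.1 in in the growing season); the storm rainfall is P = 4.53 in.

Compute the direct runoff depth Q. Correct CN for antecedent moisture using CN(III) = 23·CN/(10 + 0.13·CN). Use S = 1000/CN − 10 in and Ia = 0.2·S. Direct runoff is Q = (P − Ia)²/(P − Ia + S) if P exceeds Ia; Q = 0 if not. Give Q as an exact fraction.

Q = 37189118763/29802427100 in ≈ 1.248 in

Wet (AMC III): CN(III) = 23·43/(10 + 0.13·43) = 989/(1559/100) = 98900/1559 ≈ 63.438
Retention S: 1000/CN − 10 with CN=63.438 → S = 5700/989 ≈ 5.763 in
Initial abstraction Ia = S/5 = (5700/989)/5 = 1140/989 ≈ 1.153 in
Excess rainfall: 4.530 − 1.153 = 3.377 in; P > Ia so Q > 0
Q: (334017/98900)² ÷ (904017/98900) = 37189118763/29802427100 in (≈ 1.248 in)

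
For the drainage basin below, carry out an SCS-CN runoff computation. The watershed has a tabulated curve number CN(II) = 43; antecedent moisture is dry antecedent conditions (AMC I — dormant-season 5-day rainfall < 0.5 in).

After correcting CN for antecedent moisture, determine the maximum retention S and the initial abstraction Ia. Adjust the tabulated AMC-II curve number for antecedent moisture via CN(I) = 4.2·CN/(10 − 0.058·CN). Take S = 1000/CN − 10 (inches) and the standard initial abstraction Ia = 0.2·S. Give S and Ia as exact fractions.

Adjust CN=43 to AMC I: 4.2·43/(10 − 0.058·43) → (903/5) ÷ (3753/500) = 30100/1251 ≈ 24.061
Max retention: S = 1000/(30100/1251) − 10 = 9500/301 in (≈ 31.561 in)
Initial abstraction Ia = S/5 = (9500/301)/5 = 1900/301 ≈ 6.312 in

S = 9500/301 in ≈ 31.561 in; Ia = 1900/301 in ≈ 6.312 in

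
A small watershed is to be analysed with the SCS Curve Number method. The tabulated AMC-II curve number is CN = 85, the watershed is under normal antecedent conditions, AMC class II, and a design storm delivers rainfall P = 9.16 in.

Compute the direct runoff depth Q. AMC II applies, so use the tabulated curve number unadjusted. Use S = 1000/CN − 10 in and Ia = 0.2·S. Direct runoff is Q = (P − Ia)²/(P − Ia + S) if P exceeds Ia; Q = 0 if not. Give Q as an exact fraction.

AMC II — tabulated CN = 85 applies directly.
Retention S: 1000/CN − 10 with CN=85.000 → S = 30/17 ≈ 1.765 in
Initial abstraction Ia = S/5 = (30/17)/5 = 6/17 ≈ 0.353 in
P − Ia = 9.160 − 0.353 = 3743/425 ≈ 8.807 in (> 0, runoff occurs)
Runoff Q = (P−Ia)²/(P−Ia+S) = (8.807)²/(8.807+1.765) = 14010049/1909525 ≈ 7.337 in

Q = 14010049/1909525 in ≈ 7.337 in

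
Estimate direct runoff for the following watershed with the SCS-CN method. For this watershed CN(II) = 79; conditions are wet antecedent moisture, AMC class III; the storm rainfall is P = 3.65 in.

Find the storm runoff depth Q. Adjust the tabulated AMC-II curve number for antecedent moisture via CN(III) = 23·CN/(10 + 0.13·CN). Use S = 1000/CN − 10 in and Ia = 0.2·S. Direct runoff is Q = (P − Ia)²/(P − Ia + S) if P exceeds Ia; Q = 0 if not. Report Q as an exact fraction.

CN(III) from CN(II)=79: (23·79)/(10 + 0.13·79) = 181700/2027 ≈ 89.640
Retention S: 1000/CN − 10 with CN=89.640 → S = 2100/1817 ≈ 1.156 in
Ia = 0.2S: 0.2·1.156 = 0.231 in (exactly 420/1817)
P − Ia = 3.650 − 0.231 = 124241/36340 ≈ 3.419 in (> 0, runoff occurs)
Runoff Q = (P−Ia)²/(P−Ia+S) = (3.419)²/(3.419+1.156) = 15435826081/6041197940 ≈ 2.555 in

Q = 15435826081/6041197940 in ≈ 2.555 in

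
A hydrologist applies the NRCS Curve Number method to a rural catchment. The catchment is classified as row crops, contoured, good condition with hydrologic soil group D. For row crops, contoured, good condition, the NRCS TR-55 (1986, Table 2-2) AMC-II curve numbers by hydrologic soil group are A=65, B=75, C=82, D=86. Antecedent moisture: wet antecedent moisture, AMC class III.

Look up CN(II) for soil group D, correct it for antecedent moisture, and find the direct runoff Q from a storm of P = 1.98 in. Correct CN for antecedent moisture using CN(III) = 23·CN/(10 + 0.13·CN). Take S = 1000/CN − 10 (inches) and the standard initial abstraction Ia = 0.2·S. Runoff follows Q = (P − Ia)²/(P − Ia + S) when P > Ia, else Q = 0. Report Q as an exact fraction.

Q = 8264809921/6226298950 in ≈ 1.327 in

NRCS table: row crops, contoured, good condition, soil group D → CN(II) = 86
Wet (AMC III): CN(III) = 23·86/(10 + 0.13·86) = 1978/(1059/50) = 98900/1059 ≈ 93.390
S = 1000/(98900/1059) − 10 = 700/989 in ≈ 0.708 in
Ia = 0.2S: 0.2·0.708 = 0.142 in (exactly 140/989)
Since P=1.980 > Ia=0.142: effective rainfall P−Ia = 90911/49450 in
Q: (90911/49450)² ÷ (125911/49450) = 8264809921/6226298950 in (≈ 1.327 in)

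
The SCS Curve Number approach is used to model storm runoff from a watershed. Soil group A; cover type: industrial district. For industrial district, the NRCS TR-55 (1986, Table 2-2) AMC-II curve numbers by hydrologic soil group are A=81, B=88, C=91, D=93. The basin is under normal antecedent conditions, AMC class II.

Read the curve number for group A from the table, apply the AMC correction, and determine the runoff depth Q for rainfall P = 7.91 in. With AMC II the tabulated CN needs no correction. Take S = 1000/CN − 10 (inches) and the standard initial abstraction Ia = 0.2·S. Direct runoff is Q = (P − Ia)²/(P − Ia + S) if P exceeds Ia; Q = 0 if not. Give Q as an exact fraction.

NRCS table: industrial district, soil group A → CN(II) = 81
CN(II) = 81; AMC II needs no correction.
Max retention: S = 1000/81 − 10 = 190/81 in (≈ 2.346 in)
Ia = 0.2·(190/81) = 38/81 in ≈ 0.469 in
Excess rainfall: 7.910 − 0.469 = 7.441 in; P > Ia so Q > 0
Runoff Q = (P−Ia)²/(P−Ia+S) = (7.441)²/(7.441+2.346) = 3632593441/642095100 ≈ 5.657 in

Q = 3632593441/642095100 in ≈ 5.657 in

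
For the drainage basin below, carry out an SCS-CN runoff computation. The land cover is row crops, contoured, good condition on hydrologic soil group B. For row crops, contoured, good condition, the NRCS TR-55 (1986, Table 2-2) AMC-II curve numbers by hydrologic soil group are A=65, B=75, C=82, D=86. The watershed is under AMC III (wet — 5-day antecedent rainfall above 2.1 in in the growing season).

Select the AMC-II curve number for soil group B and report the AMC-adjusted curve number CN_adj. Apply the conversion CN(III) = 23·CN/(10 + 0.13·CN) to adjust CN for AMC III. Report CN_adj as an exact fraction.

NRCS table: row crops, contoured, good condition, soil group B → CN(II) = 75
CN(III) from CN(II)=75: (23·75)/(10 + 0.13·75) = 6900/79 ≈ 87.342

CN_adj = 6900/79 ≈ 87.342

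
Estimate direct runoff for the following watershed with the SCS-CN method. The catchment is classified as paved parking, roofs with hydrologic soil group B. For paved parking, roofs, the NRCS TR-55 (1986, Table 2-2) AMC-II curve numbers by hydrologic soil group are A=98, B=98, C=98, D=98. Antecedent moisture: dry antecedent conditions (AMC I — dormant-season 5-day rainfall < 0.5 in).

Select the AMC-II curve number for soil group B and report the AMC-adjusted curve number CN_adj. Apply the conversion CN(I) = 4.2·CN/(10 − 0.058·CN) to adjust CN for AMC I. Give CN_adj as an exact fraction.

NRCS table: paved parking, roofs, soil group B → CN(II) = 98
CN(I) from CN(II)=98: (4.2·98)/(10 − 0.058·98) = 102900/1079 ≈ 95.366

CN_adj = 102900/1079 ≈ 95.366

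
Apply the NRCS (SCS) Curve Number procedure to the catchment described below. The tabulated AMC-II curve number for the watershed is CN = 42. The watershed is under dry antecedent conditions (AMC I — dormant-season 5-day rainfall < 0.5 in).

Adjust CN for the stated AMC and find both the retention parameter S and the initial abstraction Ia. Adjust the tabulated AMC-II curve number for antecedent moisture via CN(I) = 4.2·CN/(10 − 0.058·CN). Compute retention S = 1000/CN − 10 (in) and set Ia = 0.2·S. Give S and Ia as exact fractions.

S = 14500/441 in ≈ 32.880 in; Ia = 2900/441 in ≈ 6.576 in

CN(I) from CN(II)=42: (4.2·42)/(10 − 0.058·42) = 44100/1891 ≈ 23.321
S = 1000/(44100/1891) − 10 = 14500/441 in ≈ 32.880 in
Initial abstraction Ia = S/5 = (14500/441)/5 = 2900/441 ≈ 6.576 in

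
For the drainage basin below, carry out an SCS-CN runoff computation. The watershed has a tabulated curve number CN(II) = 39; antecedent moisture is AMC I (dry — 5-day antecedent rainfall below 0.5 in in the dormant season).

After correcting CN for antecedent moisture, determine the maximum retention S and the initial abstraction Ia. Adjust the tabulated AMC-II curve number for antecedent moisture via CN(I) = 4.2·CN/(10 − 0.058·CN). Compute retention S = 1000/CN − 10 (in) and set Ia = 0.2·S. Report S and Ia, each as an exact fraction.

Dry (AMC I): CN(I) = 4.2·39/(10 − 0.058·39) = (819/5)/(3869/500) = 81900/3869 ≈ 21.168
Retention S: 1000/CN − 10 with CN=21.168 → S = 30500/819 ≈ 37.241 in
Ia = 0.2S: 0.2·37.241 = 7.448 in (exactly 6100/819)

S = 30500/819 in ≈ 37.241 in; Ia = 6100/819 in ≈ 7.448 in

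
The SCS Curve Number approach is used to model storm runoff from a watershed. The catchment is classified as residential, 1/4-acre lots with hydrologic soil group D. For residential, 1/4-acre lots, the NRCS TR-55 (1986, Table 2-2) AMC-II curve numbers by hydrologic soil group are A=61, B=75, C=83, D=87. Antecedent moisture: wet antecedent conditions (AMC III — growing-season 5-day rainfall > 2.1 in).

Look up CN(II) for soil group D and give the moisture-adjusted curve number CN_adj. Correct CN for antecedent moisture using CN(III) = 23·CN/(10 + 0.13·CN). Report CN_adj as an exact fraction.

CN_adj = 200100/2131 ≈ 93.900

NRCS table: residential, 1/4-acre lots, soil group D → CN(II) = 87
Adjust CN=87 to AMC III: 23·87/(10 + 0.13·87) → 2001 ÷ (2131/100) = 200100/2131 ≈ 93.900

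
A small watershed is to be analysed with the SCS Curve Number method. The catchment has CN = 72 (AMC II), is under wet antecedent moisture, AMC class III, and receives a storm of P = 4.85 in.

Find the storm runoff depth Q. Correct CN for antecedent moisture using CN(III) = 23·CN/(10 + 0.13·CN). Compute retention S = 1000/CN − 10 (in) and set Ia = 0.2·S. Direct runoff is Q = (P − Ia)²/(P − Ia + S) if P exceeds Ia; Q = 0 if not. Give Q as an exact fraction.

Q = 348905041/106311060 in ≈ 3.282 in

Wet (AMC III): CN(III) = 23·72/(10 + 0.13·72) = 1656/(484/25) = 10350/121 ≈ 85.537
Retention S: 1000/CN − 10 with CN=85.537 → S = 350/207 ≈ 1.691 in
Initial abstraction Ia = S/5 = (350/207)/5 = 70/207 ≈ 0.338 in
Excess rainfall: 4.850 − 0.338 = 4.512 in; P > Ia so Q > 0
Q: (18679/4140)² ÷ (25679/4140) = 348905041/106311060 in (≈ 3.282 in)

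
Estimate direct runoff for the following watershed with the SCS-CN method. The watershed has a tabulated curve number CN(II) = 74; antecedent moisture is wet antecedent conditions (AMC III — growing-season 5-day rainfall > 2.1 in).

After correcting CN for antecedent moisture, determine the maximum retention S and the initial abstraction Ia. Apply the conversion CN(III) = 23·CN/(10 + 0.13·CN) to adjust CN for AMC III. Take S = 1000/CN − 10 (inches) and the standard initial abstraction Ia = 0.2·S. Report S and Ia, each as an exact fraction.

CN(III) from CN(II)=74: (23·74)/(10 + 0.13·74) = 85100/981 ≈ 86.748
S = 1000/(85100/981) − 10 = 1300/851 in ≈ 1.528 in
Ia = 0.2S: 0.2·1.528 = 0.306 in (exactly 260/851)

S = 1300/851 in ≈ 1.528 in; Ia = 260/851 in ≈ 0.306 in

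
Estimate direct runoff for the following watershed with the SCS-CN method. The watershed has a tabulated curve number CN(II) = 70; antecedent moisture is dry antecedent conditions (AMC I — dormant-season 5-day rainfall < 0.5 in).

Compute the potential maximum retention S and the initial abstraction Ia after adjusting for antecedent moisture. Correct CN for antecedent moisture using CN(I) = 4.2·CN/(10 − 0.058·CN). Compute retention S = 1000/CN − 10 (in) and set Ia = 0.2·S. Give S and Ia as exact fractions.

S = 500/49 in ≈ 10.204 in; Ia = 100/49 in ≈ 2.041 in

CN(I) from CN(II)=70: (4.2·70)/(10 − 0.058·70) = 4900/99 ≈ 49.495
S = 1000/(4900/99) − 10 = 500/49 in ≈ 10.204 in
Initial abstraction Ia = S/5 = (500/49)/5 = 100/49 ≈ 2.041 in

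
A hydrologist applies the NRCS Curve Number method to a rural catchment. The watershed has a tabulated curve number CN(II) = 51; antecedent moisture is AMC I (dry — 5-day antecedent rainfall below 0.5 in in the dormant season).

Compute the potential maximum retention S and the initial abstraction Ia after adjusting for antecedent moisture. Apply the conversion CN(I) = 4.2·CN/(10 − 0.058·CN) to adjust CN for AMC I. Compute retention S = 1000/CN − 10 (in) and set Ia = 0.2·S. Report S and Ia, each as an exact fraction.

S = 3500/153 in ≈ 22.876 in; Ia = 700/153 in ≈ 4.575 in

Adjust CN=51 to AMC I: 4.2·51/(10 − 0.058·51) → (1071/5) ÷ (3521/500) = 15300/503 ≈ 30.417
Retention S: 1000/CN − 10 with CN=30.417 → S = 3500/153 ≈ 22.876 in
Ia = 0.2S: 0.2·22.876 = 4.575 in (exactly 700/153)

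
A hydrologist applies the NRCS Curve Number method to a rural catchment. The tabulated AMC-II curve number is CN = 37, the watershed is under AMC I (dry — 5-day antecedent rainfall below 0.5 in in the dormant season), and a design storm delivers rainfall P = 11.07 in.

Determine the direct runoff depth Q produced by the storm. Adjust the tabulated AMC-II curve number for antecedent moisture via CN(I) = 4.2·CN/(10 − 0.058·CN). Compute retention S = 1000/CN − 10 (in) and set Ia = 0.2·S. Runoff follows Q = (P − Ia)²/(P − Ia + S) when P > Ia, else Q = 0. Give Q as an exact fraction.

Q = 40033227/198516100 in ≈ 0.202 in

CN(I) from CN(II)=37: (4.2·37)/(10 − 0.058·37) = 3700/187 ≈ 19.786
Max retention: S = 1000/(3700/187) − 10 = 1500/37 in (≈ 40.541 in)
Initial abstraction Ia = S/5 = (1500/37)/5 = 300/37 ≈ 8.108 in
Since P=11.070 > Ia=8.108: effective rainfall P−Ia = 10959/3700 in
Runoff Q = (P−Ia)²/(P−Ia+S) = (2.962)²/(2.962+40.541) = 40033227/198516100 ≈ 0.202 in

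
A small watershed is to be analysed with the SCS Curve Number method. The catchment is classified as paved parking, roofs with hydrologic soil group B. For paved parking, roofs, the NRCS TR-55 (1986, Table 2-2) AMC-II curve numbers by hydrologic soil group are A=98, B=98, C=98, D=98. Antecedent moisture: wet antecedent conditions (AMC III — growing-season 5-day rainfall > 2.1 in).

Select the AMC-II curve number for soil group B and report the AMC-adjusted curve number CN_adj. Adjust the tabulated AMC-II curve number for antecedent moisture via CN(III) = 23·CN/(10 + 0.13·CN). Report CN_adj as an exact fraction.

NRCS table: paved parking, roofs, soil group B → CN(II) = 98
Wet (AMC III): CN(III) = 23·98/(10 + 0.13·98) = 2254/(1137/50) = 112700/1137 ≈ 99.120

CN_adj = 112700/1137 ≈ 99.120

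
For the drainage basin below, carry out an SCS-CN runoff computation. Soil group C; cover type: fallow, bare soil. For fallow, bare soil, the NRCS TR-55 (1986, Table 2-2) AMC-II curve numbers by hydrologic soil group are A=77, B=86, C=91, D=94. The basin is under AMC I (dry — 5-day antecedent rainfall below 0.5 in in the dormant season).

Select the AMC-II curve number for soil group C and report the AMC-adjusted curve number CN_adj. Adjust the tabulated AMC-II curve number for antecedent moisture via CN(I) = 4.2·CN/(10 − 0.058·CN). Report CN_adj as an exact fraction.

NRCS table: fallow, bare soil, soil group C → CN(II) = 91
CN(I) from CN(II)=91: (4.2·91)/(10 − 0.058·91) = 63700/787 ≈ 80.940

CN_adj = 63700/787 ≈ 80.940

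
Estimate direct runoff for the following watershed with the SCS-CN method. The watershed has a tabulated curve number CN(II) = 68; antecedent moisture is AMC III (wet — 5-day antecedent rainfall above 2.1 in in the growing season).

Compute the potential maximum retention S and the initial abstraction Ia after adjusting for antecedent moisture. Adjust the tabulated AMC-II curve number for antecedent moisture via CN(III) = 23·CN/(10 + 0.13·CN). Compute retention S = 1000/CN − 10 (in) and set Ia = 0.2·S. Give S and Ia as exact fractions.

S = 800/391 in ≈ 2.046 in; Ia = 160/391 in ≈ 0.409 in

CN(III) from CN(II)=68: (23·68)/(10 + 0.13·68) = 39100/471 ≈ 83.015
Max retention: S = 1000/(39100/471) − 10 = 800/391 in (≈ 2.046 in)
Ia = 0.2·(800/391) = 160/391 in ≈ 0.409 in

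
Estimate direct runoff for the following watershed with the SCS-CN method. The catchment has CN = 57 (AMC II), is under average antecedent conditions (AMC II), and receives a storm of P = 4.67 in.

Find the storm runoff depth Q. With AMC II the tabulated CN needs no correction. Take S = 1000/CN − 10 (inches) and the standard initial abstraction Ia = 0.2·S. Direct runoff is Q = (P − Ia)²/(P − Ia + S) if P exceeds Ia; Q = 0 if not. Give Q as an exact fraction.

Q = 324684361/347808300 in ≈ 0.934 in

Average conditions: CN = 57 (no AMC adjustment).
Max retention: S = 1000/57 − 10 = 430/57 in (≈ 7.544 in)
Initial abstraction Ia = S/5 = (430/57)/5 = 86/57 ≈ 1.509 in
P − Ia = 4.670 − 1.509 = 18019/5700 ≈ 3.161 in (> 0, runoff occurs)
Q: (18019/5700)² ÷ (61019/5700) = 324684361/347808300 in (≈ 0.934 in)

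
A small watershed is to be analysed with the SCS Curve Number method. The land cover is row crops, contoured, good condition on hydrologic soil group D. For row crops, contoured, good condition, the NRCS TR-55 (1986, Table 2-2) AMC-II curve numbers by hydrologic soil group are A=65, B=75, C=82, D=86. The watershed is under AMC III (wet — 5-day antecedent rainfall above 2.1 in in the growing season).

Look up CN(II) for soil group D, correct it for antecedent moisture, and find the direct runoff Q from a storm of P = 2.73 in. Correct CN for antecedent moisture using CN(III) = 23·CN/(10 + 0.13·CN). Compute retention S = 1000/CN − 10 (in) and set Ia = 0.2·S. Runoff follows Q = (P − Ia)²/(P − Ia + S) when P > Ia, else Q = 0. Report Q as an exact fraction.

Q = 1337438041/657981700 in ≈ 2.033 in

NRCS table: row crops, contoured, good condition, soil group D → CN(II) = 86
Adjust CN=86 to AMC III: 23·86/(10 + 0.13·86) → 1978 ÷ (1059/50) = 98900/1059 ≈ 93.390
Retention S: 1000/CN − 10 with CN=93.390 → S = 700/989 ≈ 0.708 in
Ia = 0.2S: 0.2·0.708 = 0.142 in (exactly 140/989)
P − Ia = 2.730 − 0.142 = 255997/98900 ≈ 2.588 in (> 0, runoff occurs)
Q: (255997/98900)² ÷ (325997/98900) = 1337438041/657981700 in (≈ 2.033 in)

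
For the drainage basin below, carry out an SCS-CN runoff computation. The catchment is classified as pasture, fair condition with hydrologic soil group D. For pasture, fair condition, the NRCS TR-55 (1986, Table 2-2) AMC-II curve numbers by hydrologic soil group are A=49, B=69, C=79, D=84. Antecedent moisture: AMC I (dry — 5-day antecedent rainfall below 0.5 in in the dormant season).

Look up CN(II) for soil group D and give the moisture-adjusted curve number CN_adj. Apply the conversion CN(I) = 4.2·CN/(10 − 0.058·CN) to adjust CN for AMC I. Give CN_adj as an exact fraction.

CN_adj = 44100/641 ≈ 68.799

NRCS table: pasture, fair condition, soil group D → CN(II) = 84
CN(I) from CN(II)=84: (4.2·84)/(10 − 0.058·84) = 44100/641 ≈ 68.799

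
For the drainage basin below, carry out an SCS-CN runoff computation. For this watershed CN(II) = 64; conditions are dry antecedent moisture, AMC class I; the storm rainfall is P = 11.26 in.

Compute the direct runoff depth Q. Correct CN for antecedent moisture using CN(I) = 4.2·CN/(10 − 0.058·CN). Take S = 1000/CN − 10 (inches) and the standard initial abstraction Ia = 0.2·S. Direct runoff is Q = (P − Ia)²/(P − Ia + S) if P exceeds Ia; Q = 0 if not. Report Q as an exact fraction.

Q = 36084049/10767400 in ≈ 3.351 in

Dry (AMC I): CN(I) = 4.2·64/(10 − 0.058·64) = (1344/5)/(786/125) = 5600/131 ≈ 42.748
S = 1000/(5600/131) − 10 = 375/28 in ≈ 13.393 in
Ia = 0.2S: 0.2·13.393 = 2.679 in (exactly 75/28)
Since P=11.260 > Ia=2.679: effective rainfall P−Ia = 6007/700 in
Q: (6007/700)² ÷ (7691/350) = 36084049/10767400 in (≈ 3.351 in)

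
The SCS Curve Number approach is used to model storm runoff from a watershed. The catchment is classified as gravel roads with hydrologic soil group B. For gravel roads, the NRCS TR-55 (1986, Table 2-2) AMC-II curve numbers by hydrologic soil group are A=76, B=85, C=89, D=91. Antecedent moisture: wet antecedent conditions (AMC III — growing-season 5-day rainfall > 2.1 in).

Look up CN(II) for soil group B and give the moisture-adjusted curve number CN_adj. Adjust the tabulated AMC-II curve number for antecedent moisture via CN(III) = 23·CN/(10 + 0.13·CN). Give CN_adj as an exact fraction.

CN_adj = 39100/421 ≈ 92.874

NRCS table: gravel roads, soil group B → CN(II) = 85
Adjust CN=85 to AMC III: 23·85/(10 + 0.13·85) → 1955 ÷ (421/20) = 39100/421 ≈ 92.874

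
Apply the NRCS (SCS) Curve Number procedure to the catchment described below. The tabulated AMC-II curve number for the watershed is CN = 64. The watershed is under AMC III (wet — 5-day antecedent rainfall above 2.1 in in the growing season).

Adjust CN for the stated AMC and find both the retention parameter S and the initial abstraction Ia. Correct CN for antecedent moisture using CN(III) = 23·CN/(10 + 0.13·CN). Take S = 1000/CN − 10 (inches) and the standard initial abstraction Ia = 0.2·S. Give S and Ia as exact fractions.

S = 225/92 in ≈ 2.446 in; Ia = 45/92 in ≈ 0.489 in

Adjust CN=64 to AMC III: 23·64/(10 + 0.13·64) → 1472 ÷ (458/25) = 18400/229 ≈ 80.349
Max retention: S = 1000/(18400/229) − 10 = 225/92 in (≈ 2.446 in)
Initial abstraction Ia = S/5 = (225/92)/5 = 45/92 ≈ 0.489 in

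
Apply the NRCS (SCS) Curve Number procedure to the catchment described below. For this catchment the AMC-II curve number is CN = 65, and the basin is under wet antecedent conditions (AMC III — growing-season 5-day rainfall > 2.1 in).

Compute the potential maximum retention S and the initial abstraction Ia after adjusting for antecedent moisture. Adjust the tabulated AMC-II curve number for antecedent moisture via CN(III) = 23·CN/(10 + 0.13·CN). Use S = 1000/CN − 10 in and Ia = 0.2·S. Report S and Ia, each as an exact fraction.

S = 700/299 in ≈ 2.341 in; Ia = 140/299 in ≈ 0.468 in

Wet (AMC III): CN(III) = 23·65/(10 + 0.13·65) = 1495/(369/20) = 29900/369 ≈ 81.030
S = 1000/(29900/369) − 10 = 700/299 in ≈ 2.341 in
Ia = 0.2·(700/299) = 140/299 in ≈ 0.468 in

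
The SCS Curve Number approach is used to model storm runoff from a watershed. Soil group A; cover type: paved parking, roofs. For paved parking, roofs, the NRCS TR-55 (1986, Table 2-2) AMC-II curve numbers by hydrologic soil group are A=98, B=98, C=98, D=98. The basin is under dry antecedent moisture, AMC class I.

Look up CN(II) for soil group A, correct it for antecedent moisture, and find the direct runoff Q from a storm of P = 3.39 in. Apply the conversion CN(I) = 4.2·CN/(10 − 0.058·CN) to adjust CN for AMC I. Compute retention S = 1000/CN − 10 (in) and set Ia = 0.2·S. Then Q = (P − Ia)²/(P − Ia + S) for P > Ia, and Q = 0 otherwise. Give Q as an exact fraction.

Q = 114806446561/40010709900 in ≈ 2.869 in

NRCS table: paved parking, roofs, soil group A → CN(II) = 98
CN(I) from CN(II)=98: (4.2·98)/(10 − 0.058·98) = 102900/1079 ≈ 95.366
S = 1000/(102900/1079) − 10 = 500/1029 in ≈ 0.486 in
Ia = 0.2·(500/1029) = 100/1029 in ≈ 0.097 in
Since P=3.390 > Ia=0.097: effective rainfall P−Ia = 338831/102900 in
Q = (338831/102900)²/((338831/102900) + 500/1029) = (114806446561/10588410000)/(388831/102900) = 114806446561/40010709900 in ≈ 2.869 in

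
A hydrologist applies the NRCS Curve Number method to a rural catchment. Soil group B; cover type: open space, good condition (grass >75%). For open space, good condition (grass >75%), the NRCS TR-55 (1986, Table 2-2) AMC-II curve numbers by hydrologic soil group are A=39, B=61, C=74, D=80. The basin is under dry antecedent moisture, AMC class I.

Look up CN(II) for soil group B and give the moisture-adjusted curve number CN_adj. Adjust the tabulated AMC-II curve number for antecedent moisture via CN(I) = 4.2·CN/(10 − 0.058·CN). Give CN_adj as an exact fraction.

NRCS table: open space, good condition (grass >75%), soil group B → CN(II) = 61
Dry (AMC I): CN(I) = 4.2·61/(10 − 0.058·61) = (1281/5)/(3231/500) = 42700/1077 ≈ 39.647

CN_adj = 42700/1077 ≈ 39.647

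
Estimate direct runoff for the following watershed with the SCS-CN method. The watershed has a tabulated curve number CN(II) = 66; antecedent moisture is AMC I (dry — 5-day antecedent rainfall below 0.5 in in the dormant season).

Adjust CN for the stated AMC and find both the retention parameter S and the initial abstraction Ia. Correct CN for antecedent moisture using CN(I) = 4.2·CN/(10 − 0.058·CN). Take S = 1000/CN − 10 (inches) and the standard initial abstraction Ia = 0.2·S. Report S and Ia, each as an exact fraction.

S = 8500/693 in ≈ 12.266 in; Ia = 1700/693 in ≈ 2.453 in

Adjust CN=66 to AMC I: 4.2·66/(10 − 0.058·66) → (1386/5) ÷ (1543/250) = 69300/1543 ≈ 44.913
Max retention: S = 1000/(69300/1543) − 10 = 8500/693 in (≈ 12.266 in)
Ia = 0.2S: 0.2·12.266 = 2.453 in (exactly 1700/693)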